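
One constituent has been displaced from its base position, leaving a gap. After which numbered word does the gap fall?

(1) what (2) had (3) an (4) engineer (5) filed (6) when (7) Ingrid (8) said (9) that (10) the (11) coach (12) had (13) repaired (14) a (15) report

The displaced element is "what" (word 1).
It functions as the direct object of "filed", so the gap sits immediately after word 5 ("filed").
Base order: An engineer had filed what when Ingrid said that the coach had repaired a report.

5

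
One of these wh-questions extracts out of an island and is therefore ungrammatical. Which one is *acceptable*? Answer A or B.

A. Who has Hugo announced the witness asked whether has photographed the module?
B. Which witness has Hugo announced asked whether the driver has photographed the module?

B

In A, the wh-phrase is extracted from inside a wh-island (introduced by "whether"), which blocks movement.
In B, the extraction path crosses only that-complement boundaries, which are transparent.
So B is grammatical.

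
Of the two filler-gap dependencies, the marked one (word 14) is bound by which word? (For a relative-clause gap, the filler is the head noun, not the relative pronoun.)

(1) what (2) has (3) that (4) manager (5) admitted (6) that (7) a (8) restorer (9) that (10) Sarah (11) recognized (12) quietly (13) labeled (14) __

1

The marked gap is the direct object of "labeled".
Its filler is the fronted wh-phrase "what", at word 1.
(The other dependency links word 8 to a gap after word 11.)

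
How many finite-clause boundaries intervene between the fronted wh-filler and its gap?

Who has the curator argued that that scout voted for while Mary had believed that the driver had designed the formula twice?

"who" is extracted from the PP object of "voted".
Boundaries crossed, outermost first: [that] — 1 in total.

1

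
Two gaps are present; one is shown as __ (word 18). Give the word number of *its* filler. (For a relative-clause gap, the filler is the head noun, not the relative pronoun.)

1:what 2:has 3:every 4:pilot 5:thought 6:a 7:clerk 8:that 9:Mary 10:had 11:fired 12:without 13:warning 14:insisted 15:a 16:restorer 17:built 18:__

The marked gap is the direct object of "built".
Its filler is the fronted wh-phrase "what", at word 1.
(The other dependency links word 7 to a gap after word 11.)

1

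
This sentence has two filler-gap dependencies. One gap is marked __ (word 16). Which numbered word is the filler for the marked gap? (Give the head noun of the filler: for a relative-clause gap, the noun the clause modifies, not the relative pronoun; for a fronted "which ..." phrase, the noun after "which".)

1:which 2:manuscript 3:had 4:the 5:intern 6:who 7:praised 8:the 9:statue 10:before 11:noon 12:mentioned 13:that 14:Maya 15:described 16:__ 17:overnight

The marked gap is the direct object of "described".
Its filler is the fronted wh-phrase "which manuscript", at word 2.
(The other dependency links word 5 to a gap after word 6.)

2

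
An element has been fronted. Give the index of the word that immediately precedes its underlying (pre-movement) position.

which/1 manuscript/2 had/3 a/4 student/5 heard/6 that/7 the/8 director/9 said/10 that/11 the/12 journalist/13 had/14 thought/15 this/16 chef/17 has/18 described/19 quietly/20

19

The displaced element is "which manuscript" (word 2).
It is linked across 3 clause boundaries (that → that → Ø).
It functions as the direct object of "described", so the gap sits immediately after word 19 ("described").
Base order: A student had heard that the director said that the journalist had thought this chef has described which manuscript quietly.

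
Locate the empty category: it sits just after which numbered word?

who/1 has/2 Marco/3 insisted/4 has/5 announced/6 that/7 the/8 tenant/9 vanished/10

The displaced element is "who" (word 1).
It is linked across 1 clause boundary (Ø).
It functions as the subject of "announced", so the gap sits immediately after word 4 ("insisted").
Base order: Marco has insisted that who has announced that the tenant vanished.

4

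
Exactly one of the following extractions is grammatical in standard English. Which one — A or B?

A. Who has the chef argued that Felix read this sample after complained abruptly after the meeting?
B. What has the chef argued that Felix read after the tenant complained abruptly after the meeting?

B

In A, the wh-phrase is extracted from inside an adjunct island (introduced by "after"), which blocks movement.
In B, the extraction path crosses only that-complement boundaries, which are transparent.
So B is grammatical.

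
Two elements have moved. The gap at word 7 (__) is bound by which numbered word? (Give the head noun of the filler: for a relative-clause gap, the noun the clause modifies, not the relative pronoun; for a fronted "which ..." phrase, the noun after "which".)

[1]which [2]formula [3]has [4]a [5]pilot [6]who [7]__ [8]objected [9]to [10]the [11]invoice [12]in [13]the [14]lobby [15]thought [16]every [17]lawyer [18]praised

5

The marked gap is inside the relative clause, the subject of "objected".
Its filler is the head noun "pilot" (via "who"), at word 5.
(The other dependency links word 2 to a gap after word 18.)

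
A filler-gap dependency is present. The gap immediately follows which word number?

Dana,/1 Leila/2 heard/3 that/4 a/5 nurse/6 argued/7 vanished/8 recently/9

7

The displaced element is "Dana" (word 1).
It is linked across 2 clause boundaries (that → Ø).
It functions as the subject of "vanished", so the gap sits immediately after word 7 ("argued").
Base order: Leila heard that a nurse argued that Dana vanished recently.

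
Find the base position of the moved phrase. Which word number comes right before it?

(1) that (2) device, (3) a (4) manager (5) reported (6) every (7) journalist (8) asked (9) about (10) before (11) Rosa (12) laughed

9

The displaced element is "that device" (word 2).
It is linked across 1 clause boundary (Ø).
It functions as the object of the preposition "about" of "asked", so the gap sits immediately after word 9 ("about").
Base order: A manager reported every journalist asked about that device before Rosa laughed.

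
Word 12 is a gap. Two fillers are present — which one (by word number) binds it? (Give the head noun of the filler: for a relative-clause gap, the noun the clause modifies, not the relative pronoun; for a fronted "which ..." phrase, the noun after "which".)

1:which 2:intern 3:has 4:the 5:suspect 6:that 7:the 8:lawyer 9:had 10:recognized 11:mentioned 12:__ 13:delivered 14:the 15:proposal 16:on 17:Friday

2

The marked gap is the subject of "delivered".
Its filler is the fronted wh-phrase "which intern", at word 2.
(The other dependency links word 5 to a gap after word 10.)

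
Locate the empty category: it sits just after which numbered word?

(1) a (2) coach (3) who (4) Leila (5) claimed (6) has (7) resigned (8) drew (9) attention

5

The displaced element is "a coach" (word 2).
It is linked across 1 clause boundary (Ø).
It functions as the subject of "resigned", so the gap sits immediately after word 5 ("claimed").
Base order: Leila claimed a coach has resigned.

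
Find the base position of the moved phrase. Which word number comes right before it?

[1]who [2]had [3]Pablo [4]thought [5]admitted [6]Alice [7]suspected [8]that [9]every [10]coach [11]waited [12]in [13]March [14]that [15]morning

The displaced element is "who" (word 1).
It is linked across 1 clause boundary (Ø).
It functions as the subject of "admitted", so the gap sits immediately after word 4 ("thought").
Base order: Pablo had thought that who admitted Alice suspected that every coach waited in March that morning.

4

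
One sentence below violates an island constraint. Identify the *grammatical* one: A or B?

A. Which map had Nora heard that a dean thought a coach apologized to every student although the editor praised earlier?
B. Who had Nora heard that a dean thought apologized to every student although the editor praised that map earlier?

In A, the wh-phrase is extracted from inside an adjunct island (introduced by "although"), which blocks movement.
In B, the extraction path crosses only that-complement boundaries, which are transparent.
So B is grammatical.

B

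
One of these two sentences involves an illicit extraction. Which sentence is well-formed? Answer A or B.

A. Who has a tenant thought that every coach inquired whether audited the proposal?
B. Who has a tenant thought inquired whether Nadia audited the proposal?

B

In A, the wh-phrase is extracted from inside a wh-island (introduced by "whether"), which blocks movement.
In B, the extraction path crosses only that-complement boundaries, which are transparent.
So B is grammatical.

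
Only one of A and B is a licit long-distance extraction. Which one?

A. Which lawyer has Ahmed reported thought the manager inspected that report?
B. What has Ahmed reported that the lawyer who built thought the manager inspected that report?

A

In B, the wh-phrase is extracted from inside a complex-NP island (relative clause) (introduced by "who"), which blocks movement.
In A, the extraction path crosses only that-complement boundaries, which are transparent.
So A is grammatical.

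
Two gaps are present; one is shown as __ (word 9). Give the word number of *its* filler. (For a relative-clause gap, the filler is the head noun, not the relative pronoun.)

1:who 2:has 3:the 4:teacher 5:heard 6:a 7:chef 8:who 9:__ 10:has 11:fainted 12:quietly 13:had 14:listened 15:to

7

The marked gap is inside the relative clause, the subject of "fainted".
Its filler is the head noun "chef" (via "who"), at word 7.
(The other dependency links word 1 to a gap after word 15.)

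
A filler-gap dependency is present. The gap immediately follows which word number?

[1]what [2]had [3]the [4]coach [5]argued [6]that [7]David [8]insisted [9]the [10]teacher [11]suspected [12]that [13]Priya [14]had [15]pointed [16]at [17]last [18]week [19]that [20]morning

The displaced element is "what" (word 1).
It is linked across 3 clause boundaries (that → Ø → that).
It functions as the object of the preposition "at" of "pointed", so the gap sits immediately after word 16 ("at").
Base order: The coach had argued that David insisted the teacher suspected that Priya had pointed at what last week that morning.

16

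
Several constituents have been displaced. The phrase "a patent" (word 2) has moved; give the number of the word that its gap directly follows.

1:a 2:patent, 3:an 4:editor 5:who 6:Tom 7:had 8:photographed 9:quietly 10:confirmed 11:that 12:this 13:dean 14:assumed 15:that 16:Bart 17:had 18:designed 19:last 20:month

The displaced element is "a patent" (word 2).
It is linked across 2 clause boundaries (that → that).
It functions as the direct object of "designed", so the gap sits immediately after word 18 ("designed").
Base order: An editor who Tom had photographed quietly confirmed that this dean assumed that Bart had designed a patent last month.

18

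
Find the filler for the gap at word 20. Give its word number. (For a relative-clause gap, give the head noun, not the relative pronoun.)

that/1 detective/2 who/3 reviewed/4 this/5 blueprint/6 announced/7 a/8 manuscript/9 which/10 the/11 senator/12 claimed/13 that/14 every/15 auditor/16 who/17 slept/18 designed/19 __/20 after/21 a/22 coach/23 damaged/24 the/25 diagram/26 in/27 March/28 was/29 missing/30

9

The gap at 20 is the object of "designed", inside a relative clause.
The relative pronoun is "which" (word 10); it is bound by the head noun immediately before it.
Its filler is the head noun "manuscript", at word 9.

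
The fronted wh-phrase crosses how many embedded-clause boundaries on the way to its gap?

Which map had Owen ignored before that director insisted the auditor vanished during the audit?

"which map" originates inside the matrix clause — no clause boundary is crossed.

0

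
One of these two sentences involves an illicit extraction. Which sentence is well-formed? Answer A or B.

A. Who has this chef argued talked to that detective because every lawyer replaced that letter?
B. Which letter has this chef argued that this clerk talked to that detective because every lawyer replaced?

A

In B, the wh-phrase is extracted from inside an adjunct island (introduced by "because"), which blocks movement.
In A, the extraction path crosses only that-complement boundaries, which are transparent.
So A is grammatical.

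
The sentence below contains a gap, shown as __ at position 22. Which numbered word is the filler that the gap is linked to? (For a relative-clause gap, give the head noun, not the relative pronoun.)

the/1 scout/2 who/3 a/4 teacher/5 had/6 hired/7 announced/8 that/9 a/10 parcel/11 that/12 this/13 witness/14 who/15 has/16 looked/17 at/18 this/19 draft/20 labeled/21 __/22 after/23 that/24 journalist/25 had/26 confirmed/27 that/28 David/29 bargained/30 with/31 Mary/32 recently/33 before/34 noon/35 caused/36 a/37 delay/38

11

The gap at 22 is the object of "labeled", inside a relative clause.
The relative pronoun is "that" (word 12); it is bound by the head noun immediately before it.
Its filler is the head noun "parcel", at word 11.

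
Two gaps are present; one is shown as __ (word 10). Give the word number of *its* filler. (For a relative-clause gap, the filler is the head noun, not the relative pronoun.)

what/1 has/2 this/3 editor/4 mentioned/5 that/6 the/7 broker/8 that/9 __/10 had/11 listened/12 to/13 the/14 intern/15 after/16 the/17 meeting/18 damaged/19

8

The marked gap is inside the relative clause, the subject of "listened".
Its filler is the head noun "broker" (via "that"), at word 8.
(The other dependency links word 1 to a gap after word 19.)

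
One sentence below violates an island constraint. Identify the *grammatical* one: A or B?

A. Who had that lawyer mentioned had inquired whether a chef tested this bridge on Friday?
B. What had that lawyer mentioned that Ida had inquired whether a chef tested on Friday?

In B, the wh-phrase is extracted from inside a wh-island (introduced by "whether"), which blocks movement.
In A, the extraction path crosses only that-complement boundaries, which are transparent.
So A is grammatical.

A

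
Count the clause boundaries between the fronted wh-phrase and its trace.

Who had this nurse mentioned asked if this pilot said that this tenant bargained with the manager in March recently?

"who" is extracted from the subject of "asked".
Boundaries crossed, outermost first: [Ø] — 1 in total.

1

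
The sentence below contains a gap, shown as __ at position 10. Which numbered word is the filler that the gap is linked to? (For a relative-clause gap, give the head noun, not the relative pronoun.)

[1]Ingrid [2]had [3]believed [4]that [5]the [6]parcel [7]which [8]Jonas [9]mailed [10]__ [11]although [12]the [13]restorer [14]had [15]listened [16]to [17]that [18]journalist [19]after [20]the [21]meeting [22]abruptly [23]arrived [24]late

6

The gap at 10 is the object of "mailed", inside a relative clause.
The relative pronoun is "which" (word 7); it is bound by the head noun immediately before it.
Its filler is the head noun "parcel", at word 6.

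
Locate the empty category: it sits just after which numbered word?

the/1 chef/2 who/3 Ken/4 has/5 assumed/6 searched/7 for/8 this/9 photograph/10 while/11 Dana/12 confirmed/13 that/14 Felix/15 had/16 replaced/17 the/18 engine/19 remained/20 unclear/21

The displaced element is "the chef" (word 2).
It is linked across 1 clause boundary (Ø).
It functions as the subject of "searched", so the gap sits immediately after word 6 ("assumed").
Base order: Ken has assumed that the chef searched for this photograph while Dana confirmed that Felix had replaced the engine.

6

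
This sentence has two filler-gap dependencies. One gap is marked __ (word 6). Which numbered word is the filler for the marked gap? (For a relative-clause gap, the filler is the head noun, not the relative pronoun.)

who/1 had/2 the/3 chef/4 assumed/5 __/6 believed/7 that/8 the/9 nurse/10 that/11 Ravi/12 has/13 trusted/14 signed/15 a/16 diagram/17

The marked gap is the subject of "believed".
Its filler is the fronted wh-phrase "who", at word 1.
(The other dependency links word 10 to a gap after word 14.)

1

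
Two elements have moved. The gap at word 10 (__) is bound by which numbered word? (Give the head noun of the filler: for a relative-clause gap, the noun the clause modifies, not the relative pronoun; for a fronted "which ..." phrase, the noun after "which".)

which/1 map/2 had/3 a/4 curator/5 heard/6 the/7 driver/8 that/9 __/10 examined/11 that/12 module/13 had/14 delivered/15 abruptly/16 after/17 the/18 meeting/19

The marked gap is inside the relative clause, the subject of "examined".
Its filler is the head noun "driver" (via "that"), at word 8.
(The other dependency links word 2 to a gap after word 15.)

8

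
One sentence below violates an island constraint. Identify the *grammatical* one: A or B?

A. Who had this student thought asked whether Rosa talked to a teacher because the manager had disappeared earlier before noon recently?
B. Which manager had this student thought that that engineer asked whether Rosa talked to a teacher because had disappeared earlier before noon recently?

In B, the wh-phrase is extracted from inside a wh-island (introduced by "whether"), which blocks movement.
In A, the extraction path crosses only that-complement boundaries, which are transparent.
So A is grammatical.

A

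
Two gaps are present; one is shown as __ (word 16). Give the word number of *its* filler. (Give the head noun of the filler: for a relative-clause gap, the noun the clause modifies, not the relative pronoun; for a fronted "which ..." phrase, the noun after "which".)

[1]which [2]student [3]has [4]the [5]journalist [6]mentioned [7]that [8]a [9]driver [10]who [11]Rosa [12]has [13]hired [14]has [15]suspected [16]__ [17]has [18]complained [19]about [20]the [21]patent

2

The marked gap is the subject of "complained".
Its filler is the fronted wh-phrase "which student", at word 2.
(The other dependency links word 9 to a gap after word 13.)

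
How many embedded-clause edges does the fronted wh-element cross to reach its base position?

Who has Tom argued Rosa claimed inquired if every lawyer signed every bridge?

"who" is extracted from the subject of "inquired".
Boundaries crossed, outermost first: [Ø], [Ø] — 2 in total.

2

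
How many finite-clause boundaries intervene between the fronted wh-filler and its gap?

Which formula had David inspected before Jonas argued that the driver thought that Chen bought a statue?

"which formula" originates inside the matrix clause — no clause boundary is crossed.

0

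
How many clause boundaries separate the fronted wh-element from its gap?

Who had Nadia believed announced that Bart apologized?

"who" is extracted from the subject of "announced".
Boundaries crossed, outermost first: [Ø] — 1 in total.

1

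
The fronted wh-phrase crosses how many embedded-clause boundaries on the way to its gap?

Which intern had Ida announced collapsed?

"which intern" is extracted from the subject of "collapsed".
Boundaries crossed, outermost first: [Ø] — 1 in total.

1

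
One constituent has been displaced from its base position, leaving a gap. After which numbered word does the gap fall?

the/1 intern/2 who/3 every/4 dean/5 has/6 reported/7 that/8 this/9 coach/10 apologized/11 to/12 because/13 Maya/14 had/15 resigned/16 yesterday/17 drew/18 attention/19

12

The displaced element is "the intern" (word 2).
It is linked across 1 clause boundary (that).
It functions as the object of the preposition "to" of "apologized", so the gap sits immediately after word 12 ("to").
Base order: Every dean has reported that this coach apologized to the intern because Maya had resigned yesterday.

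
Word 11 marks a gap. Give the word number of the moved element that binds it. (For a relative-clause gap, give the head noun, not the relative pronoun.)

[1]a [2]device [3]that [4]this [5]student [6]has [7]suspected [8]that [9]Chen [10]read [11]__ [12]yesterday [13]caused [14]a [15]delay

2

The gap at 11 is the object of "read", inside a relative clause.
The relative pronoun is "that" (word 3); it is bound by the head noun immediately before it.
Its filler is the head noun "device", at word 2.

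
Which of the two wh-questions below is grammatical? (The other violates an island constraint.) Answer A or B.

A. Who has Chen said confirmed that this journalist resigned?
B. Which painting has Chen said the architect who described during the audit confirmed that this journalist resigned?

In B, the wh-phrase is extracted from inside a complex-NP island (relative clause) (introduced by "who"), which blocks movement.
In A, the extraction path crosses only that-complement boundaries, which are transparent.
So A is grammatical.

A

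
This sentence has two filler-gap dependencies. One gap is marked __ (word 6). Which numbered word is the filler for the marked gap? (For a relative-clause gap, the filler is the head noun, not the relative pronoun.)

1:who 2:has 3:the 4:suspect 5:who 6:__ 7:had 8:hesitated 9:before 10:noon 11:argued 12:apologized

The marked gap is inside the relative clause, the subject of "hesitated".
Its filler is the head noun "suspect" (via "who"), at word 4.
(The other dependency links word 1 to a gap after word 11.)

4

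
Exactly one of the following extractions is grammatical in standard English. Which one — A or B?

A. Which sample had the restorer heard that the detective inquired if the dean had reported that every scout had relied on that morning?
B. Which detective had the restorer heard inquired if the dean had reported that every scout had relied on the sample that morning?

In A, the wh-phrase is extracted from inside a wh-island (introduced by "if"), which blocks movement.
In B, the extraction path crosses only that-complement boundaries, which are transparent.
So B is grammatical.

B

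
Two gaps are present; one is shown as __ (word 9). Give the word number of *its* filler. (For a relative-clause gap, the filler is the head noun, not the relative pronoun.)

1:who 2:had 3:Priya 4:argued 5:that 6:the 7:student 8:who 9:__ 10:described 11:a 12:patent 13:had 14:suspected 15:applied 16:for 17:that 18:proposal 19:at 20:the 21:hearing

7

The marked gap is inside the relative clause, the subject of "described".
Its filler is the head noun "student" (via "who"), at word 7.
(The other dependency links word 1 to a gap after word 14.)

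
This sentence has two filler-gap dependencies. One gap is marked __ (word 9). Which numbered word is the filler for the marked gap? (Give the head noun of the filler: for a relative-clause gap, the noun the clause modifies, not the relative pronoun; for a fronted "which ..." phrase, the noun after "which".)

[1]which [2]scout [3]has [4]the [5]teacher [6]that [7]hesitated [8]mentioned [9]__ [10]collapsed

2

The marked gap is the subject of "collapsed".
Its filler is the fronted wh-phrase "which scout", at word 2.
(The other dependency links word 5 to a gap after word 6.)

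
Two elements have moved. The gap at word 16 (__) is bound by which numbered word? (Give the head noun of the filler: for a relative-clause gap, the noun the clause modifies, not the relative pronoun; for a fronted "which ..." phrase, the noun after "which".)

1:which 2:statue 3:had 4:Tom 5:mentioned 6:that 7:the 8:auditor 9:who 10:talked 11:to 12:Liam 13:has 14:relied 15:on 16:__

2

The marked gap is the object of the preposition "on" of "relied".
Its filler is the fronted wh-phrase "which statue", at word 2.
(The other dependency links word 8 to a gap after word 9.)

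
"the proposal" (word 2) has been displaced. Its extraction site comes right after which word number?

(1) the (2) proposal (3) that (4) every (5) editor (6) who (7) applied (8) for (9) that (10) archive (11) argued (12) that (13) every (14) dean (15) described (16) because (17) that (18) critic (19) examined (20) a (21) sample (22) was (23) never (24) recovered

15

The displaced element is "the proposal" (word 2).
It is linked across 1 clause boundary (that).
It functions as the direct object of "described", so the gap sits immediately after word 15 ("described").
Base order: Every editor who applied for that archive argued that every dean described the proposal because that critic examined a sample.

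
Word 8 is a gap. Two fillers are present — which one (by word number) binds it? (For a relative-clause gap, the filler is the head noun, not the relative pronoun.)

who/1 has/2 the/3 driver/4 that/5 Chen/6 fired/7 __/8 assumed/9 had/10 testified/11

4

The marked gap is inside the relative clause, the direct object of "fired".
Its filler is the head noun "driver" (via "that"), at word 4.
(The other dependency links word 1 to a gap after word 9.)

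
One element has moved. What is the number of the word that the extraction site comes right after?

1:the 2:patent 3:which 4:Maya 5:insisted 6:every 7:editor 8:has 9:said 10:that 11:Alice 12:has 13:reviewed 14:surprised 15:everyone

13

The displaced element is "the patent" (word 2).
It is linked across 2 clause boundaries (Ø → that).
It functions as the direct object of "reviewed", so the gap sits immediately after word 13 ("reviewed").
Base order: Maya insisted every editor has said that Alice has reviewed the patent.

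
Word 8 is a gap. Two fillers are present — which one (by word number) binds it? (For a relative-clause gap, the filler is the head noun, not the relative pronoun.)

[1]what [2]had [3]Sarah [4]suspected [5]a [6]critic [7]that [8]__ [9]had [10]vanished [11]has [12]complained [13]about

6

The marked gap is inside the relative clause, the subject of "vanished".
Its filler is the head noun "critic" (via "that"), at word 6.
(The other dependency links word 1 to a gap after word 13.)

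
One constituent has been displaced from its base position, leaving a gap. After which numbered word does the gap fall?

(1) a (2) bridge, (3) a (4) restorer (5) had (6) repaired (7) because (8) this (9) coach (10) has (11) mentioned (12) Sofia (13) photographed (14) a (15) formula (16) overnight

6

The displaced element is "a bridge" (word 2).
It functions as the direct object of "repaired", so the gap sits immediately after word 6 ("repaired").
Base order: A restorer had repaired a bridge because this coach has mentioned Sofia photographed a formula overnight.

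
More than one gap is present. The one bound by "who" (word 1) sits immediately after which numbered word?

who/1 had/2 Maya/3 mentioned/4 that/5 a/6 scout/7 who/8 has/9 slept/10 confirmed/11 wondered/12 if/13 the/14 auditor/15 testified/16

The displaced element is "who" (word 1).
It is linked across 2 clause boundaries (that → Ø).
It functions as the subject of "wondered", so the gap sits immediately after word 11 ("confirmed").
Base order: Maya had mentioned that a scout who has slept confirmed that who wondered if the auditor testified.

11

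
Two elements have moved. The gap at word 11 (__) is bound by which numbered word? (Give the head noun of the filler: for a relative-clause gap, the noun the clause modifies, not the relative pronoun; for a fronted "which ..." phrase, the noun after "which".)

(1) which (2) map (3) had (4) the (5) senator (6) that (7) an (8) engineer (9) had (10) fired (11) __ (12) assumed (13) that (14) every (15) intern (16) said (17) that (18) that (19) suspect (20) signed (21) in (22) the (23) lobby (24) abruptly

The marked gap is inside the relative clause, the direct object of "fired".
Its filler is the head noun "senator" (via "that"), at word 5.
(The other dependency links word 2 to a gap after word 20.)

5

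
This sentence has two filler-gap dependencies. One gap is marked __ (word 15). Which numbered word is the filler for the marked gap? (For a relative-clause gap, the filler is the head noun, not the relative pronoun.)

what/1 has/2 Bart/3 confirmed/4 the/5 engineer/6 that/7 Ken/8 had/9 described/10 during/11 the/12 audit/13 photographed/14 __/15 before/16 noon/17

1

The marked gap is the direct object of "photographed".
Its filler is the fronted wh-phrase "what", at word 1.
(The other dependency links word 6 to a gap after word 10.)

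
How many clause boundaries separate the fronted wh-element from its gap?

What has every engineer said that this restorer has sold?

"what" is extracted from the object of "sold".
Boundaries crossed, outermost first: [that] — 1 in total.

1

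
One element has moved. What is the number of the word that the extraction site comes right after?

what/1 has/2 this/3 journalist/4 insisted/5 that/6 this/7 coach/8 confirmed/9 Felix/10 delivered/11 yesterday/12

The displaced element is "what" (word 1).
It is linked across 2 clause boundaries (that → Ø).
It functions as the direct object of "delivered", so the gap sits immediately after word 11 ("delivered").
Base order: This journalist has insisted that this coach confirmed Felix delivered what yesterday.

11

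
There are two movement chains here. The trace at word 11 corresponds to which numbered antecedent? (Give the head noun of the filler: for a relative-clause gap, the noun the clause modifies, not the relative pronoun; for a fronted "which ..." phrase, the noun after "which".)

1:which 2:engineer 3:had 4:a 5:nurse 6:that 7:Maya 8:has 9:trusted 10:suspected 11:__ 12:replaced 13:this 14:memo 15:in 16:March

The marked gap is the subject of "replaced".
Its filler is the fronted wh-phrase "which engineer", at word 2.
(The other dependency links word 5 to a gap after word 9.)

2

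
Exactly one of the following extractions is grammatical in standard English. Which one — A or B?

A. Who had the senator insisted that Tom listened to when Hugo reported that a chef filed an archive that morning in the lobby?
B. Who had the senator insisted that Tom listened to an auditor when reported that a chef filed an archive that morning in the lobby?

A

In B, the wh-phrase is extracted from inside an adjunct island (introduced by "when"), which blocks movement.
In A, the extraction path crosses only that-complement boundaries, which are transparent.
So A is grammatical.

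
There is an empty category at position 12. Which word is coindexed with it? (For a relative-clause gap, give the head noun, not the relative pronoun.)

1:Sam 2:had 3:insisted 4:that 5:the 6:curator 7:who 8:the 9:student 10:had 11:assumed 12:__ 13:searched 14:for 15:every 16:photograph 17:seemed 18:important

The gap at 12 is the subject of "searched", inside a relative clause.
The relative pronoun is "who" (word 7); it is bound by the head noun immediately before it.
Its filler is the head noun "curator", at word 6.

6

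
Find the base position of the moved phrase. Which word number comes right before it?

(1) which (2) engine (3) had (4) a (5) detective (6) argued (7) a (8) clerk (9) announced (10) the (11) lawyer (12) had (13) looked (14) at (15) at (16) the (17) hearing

14

The displaced element is "which engine" (word 2).
It is linked across 2 clause boundaries (Ø → Ø).
It functions as the object of the preposition "at" of "looked", so the gap sits immediately after word 14 ("at").
Base order: A detective had argued a clerk announced the lawyer had looked at which engine at the hearing.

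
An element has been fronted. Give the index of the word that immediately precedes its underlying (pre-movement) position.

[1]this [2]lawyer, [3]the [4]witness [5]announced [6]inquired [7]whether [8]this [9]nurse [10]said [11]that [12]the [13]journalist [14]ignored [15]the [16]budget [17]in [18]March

5

The displaced element is "this lawyer" (word 2).
It is linked across 1 clause boundary (Ø).
It functions as the subject of "inquired", so the gap sits immediately after word 5 ("announced").
Base order: The witness announced this lawyer inquired whether this nurse said that the journalist ignored the budget in March.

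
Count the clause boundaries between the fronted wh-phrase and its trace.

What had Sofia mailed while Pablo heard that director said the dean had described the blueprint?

0

"what" originates inside the matrix clause — no clause boundary is crossed.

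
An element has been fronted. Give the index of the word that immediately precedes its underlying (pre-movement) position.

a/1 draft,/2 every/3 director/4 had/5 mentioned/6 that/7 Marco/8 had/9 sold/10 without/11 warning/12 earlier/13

10

The displaced element is "a draft" (word 2).
It is linked across 1 clause boundary (that).
It functions as the direct object of "sold", so the gap sits immediately after word 10 ("sold").
Base order: Every director had mentioned that Marco had sold a draft without warning earlier.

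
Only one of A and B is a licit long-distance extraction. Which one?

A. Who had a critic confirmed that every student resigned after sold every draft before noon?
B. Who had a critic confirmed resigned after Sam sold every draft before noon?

B

In A, the wh-phrase is extracted from inside an adjunct island (introduced by "after"), which blocks movement.
In B, the extraction path crosses only that-complement boundaries, which are transparent.
So B is grammatical.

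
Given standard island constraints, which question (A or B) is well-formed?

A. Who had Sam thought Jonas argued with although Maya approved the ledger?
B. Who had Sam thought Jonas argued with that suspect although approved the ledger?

In B, the wh-phrase is extracted from inside an adjunct island (introduced by "although"), which blocks movement.
In A, the extraction path crosses only that-complement boundaries, which are transparent.
So A is grammatical.

A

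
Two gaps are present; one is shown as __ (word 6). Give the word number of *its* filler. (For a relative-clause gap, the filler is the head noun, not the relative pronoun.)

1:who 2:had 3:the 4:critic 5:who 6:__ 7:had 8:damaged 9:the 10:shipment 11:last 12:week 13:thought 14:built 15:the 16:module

4

The marked gap is inside the relative clause, the subject of "damaged".
Its filler is the head noun "critic" (via "who"), at word 4.
(The other dependency links word 1 to a gap after word 13.)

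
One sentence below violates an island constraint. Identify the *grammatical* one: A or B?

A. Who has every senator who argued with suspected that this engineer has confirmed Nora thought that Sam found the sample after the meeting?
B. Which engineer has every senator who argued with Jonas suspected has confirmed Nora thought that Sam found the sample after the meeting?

In A, the wh-phrase is extracted from inside a complex-NP island (relative clause) (introduced by "who"), which blocks movement.
In B, the extraction path crosses only that-complement boundaries, which are transparent.
So B is grammatical.

B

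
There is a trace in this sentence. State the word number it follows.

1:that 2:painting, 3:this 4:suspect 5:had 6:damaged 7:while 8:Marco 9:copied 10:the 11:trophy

The displaced element is "that painting" (word 2).
It functions as the direct object of "damaged", so the gap sits immediately after word 6 ("damaged").
Base order: This suspect had damaged that painting while Marco copied the trophy.

6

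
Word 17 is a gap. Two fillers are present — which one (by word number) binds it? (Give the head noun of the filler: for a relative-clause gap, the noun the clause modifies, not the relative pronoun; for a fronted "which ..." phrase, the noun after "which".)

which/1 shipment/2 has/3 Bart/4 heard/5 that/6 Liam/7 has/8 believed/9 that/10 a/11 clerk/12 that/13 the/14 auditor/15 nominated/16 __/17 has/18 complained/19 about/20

The marked gap is inside the relative clause, the direct object of "nominated".
Its filler is the head noun "clerk" (via "that"), at word 12.
(The other dependency links word 2 to a gap after word 20.)

12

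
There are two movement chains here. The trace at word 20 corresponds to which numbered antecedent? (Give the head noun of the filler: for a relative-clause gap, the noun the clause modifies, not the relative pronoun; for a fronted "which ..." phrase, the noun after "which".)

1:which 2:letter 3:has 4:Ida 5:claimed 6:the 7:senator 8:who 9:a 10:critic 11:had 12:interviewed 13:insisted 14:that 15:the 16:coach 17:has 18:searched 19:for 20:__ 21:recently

The marked gap is the object of the preposition "for" of "searched".
Its filler is the fronted wh-phrase "which letter", at word 2.
(The other dependency links word 7 to a gap after word 12.)

2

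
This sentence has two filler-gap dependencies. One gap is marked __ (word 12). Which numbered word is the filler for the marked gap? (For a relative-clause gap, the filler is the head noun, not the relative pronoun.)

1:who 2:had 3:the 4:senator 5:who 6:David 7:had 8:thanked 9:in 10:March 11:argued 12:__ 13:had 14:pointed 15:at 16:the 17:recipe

1

The marked gap is the subject of "pointed".
Its filler is the fronted wh-phrase "who", at word 1.
(The other dependency links word 4 to a gap after word 8.)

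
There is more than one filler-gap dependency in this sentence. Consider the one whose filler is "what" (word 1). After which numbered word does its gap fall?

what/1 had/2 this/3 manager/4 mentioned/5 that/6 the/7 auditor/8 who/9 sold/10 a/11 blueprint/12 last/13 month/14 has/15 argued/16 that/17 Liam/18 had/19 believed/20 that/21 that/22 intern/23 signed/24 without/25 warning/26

The displaced element is "what" (word 1).
It is linked across 3 clause boundaries (that → that → that).
It functions as the direct object of "signed", so the gap sits immediately after word 24 ("signed").
Base order: This manager had mentioned that the auditor who sold a blueprint last month has argued that Liam had believed that that intern signed what without warning.

24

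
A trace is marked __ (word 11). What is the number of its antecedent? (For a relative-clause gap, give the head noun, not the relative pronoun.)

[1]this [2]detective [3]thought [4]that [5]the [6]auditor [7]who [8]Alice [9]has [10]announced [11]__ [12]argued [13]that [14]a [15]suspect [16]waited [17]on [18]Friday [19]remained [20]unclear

6

The gap at 11 is the subject of "argued", inside a relative clause.
The relative pronoun is "who" (word 7); it is bound by the head noun immediately before it.
Its filler is the head noun "auditor", at word 6.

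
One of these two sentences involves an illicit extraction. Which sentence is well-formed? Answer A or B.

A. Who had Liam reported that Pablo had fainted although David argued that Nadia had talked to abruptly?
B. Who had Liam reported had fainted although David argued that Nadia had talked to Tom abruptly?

In A, the wh-phrase is extracted from inside an adjunct island (introduced by "although"), which blocks movement.
In B, the extraction path crosses only that-complement boundaries, which are transparent.
So B is grammatical.

B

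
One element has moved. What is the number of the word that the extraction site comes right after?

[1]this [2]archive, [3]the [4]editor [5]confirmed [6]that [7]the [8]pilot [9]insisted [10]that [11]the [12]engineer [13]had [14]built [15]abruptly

14

The displaced element is "this archive" (word 2).
It is linked across 2 clause boundaries (that → that).
It functions as the direct object of "built", so the gap sits immediately after word 14 ("built").
Base order: The editor confirmed that the pilot insisted that the engineer had built this archive abruptly.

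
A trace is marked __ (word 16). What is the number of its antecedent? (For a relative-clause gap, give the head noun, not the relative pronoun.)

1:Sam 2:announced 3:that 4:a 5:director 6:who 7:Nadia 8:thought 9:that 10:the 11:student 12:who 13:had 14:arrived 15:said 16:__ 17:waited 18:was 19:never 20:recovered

The gap at 16 is the subject of "waited", inside a relative clause.
The relative pronoun is "who" (word 6); it is bound by the head noun immediately before it.
Its filler is the head noun "director", at word 5.

5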